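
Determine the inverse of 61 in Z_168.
157

gcd(61, 168) = 1, so the inverse exists.
Extended Euclidean algorithm on (168, 61):
168 = 2 × 61 + 46  ⟹  46 = (1)·168 + (-2)·61
61 = 1 × 46 + 15  ⟹  15 = (-1)·168 + (3)·61
46 = 3 × 15 + 1  ⟹  1 = (4)·168 + (-11)·61
So (-11)·61 ≡ 1 (mod 168), i.e. 61^(-1) ≡ -11 ≡ 157 (mod 168).
Check: 61 × 157 = 9577 ≡ 1 (mod 168)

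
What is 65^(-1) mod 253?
109

gcd(65, 253) = 1, so the inverse exists.
Extended Euclidean algorithm on (253, 65):
253 = 3 × 65 + 58  ⟹  58 = (1)·253 + (-3)·65
65 = 1 × 58 + 7  ⟹  7 = (-1)·253 + (4)·65
58 = 8 × 7 + 2  ⟹  2 = (9)·253 + (-35)·65
7 = 3 × 2 + 1  ⟹  1 = (-28)·253 + (109)·65
So (109)·65 ≡ 1 (mod 253), i.e. 65^(-1) ≡ 109 (mod 253).
Check: 65 × 109 = 7085 ≡ 1 (mod 253)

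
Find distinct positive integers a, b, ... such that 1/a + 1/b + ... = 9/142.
1/16 + 1/1136

Greedy algorithm:
9/142: ceiling(142/9) = 16, use 1/16
1/1136: ceiling(1136/1) = 1136, use 1/1136
Result: 9/142 = 1/16 + 1/1136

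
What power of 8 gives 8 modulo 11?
1

Baby-step giant-step with step n = ⌈√11⌉ = 4.
Baby steps 8^j mod 11 (j:value) for j=0..3: 0:1, 1:8, 2:9, 3:6.
h = 8 is already in the table at j=1, so x = 1.
Check: 8^1 ≡ 8 (mod 11).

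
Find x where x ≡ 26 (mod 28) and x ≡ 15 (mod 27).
474

Using Chinese Remainder Theorem:
M = 28 × 27 = 756
M1 = 27, M2 = 28
y1 = 27^(-1) mod 28 = 27
y2 = 28^(-1) mod 27 = 1
x = (26×27×27 + 15×28×1) mod 756 = 474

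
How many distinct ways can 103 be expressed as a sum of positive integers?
271248950

p(n) counts ways to write n as a sum of positive integers (order ignored).
Euler's pentagonal recurrence: p(k) = p(k-1) + p(k-2) - p(k-5) - p(k-7) + p(k-12) + p(k-15) - ... (offsets j(3j∓1)/2, signs ++--, p(0)=1, p(<0)=0).
DP table for k = 0..102: p(0)=1, p(1)=1, p(2)=2, p(3)=3, p(4)=5, p(5)=7, p(6)=11, p(7)=15, p(8)=22, p(9)=30, p(10)=42, p(11)=56, p(12)=77, p(13)=101, p(14)=135, p(15)=176, p(16)=231, p(17)=297, p(18)=385, p(19)=490, p(20)=627, p(21)=792, p(22)=1002, p(23)=1255, p(24)=1575, p(25)=1958, p(26)=2436, p(27)=3010, p(28)=3718, p(29)=4565, p(30)=5604, p(31)=6842, p(32)=8349, p(33)=10143, p(34)=12310, p(35)=14883, p(36)=17977, p(37)=21637, p(38)=26015, p(39)=31185, p(40)=37338, p(41)=44583, p(42)=53174, p(43)=63261, p(44)=75175, p(45)=89134, p(46)=105558, p(47)=124754, p(48)=147273, p(49)=173525, p(50)=204226, p(51)=239943, p(52)=281589, p(53)=329931, p(54)=386155, p(55)=451276, p(56)=526823, p(57)=614154, p(58)=715220, p(59)=831820, p(60)=966467, p(61)=1121505, p(62)=1300156, p(63)=1505499, p(64)=1741630, p(65)=2012558, p(66)=2323520, p(67)=2679689, p(68)=3087735, p(69)=3554345, p(70)=4087968, p(71)=4697205, p(72)=5392783, p(73)=6185689, p(74)=7089500, p(75)=8118264, p(76)=9289091, p(77)=10619863, p(78)=12132164, p(79)=13848650, p(80)=15796476, p(81)=18004327, p(82)=20506255, p(83)=23338469, p(84)=26543660, p(85)=30167357, p(86)=34262962, p(87)=38887673, p(88)=44108109, p(89)=49995925, p(90)=56634173, p(91)=64112359, p(92)=72533807, p(93)=82010177, p(94)=92669720, p(95)=104651419, p(96)=118114304, p(97)=133230930, p(98)=150198136, p(99)=169229875, p(100)=190569292, p(101)=214481126, p(102)=241265379.
Final step: p(103) = p(102) + p(101) - p(98) - p(96) + p(91) + p(88) - p(81) - p(77) + p(68) + p(63) - p(52) - p(46) + p(33) + p(26) - p(11) - p(3)
= 241265379 + 214481126 - 150198136 - 118114304 + 64112359 + 44108109 - 18004327 - 10619863 + 3087735 + 1505499 - 281589 - 105558 + 10143 + 2436 - 56 - 3
= 271248950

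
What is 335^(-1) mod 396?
383

gcd(335, 396) = 1, so the inverse exists.
Extended Euclidean algorithm on (396, 335):
396 = 1 × 335 + 61  ⟹  61 = (1)·396 + (-1)·335
335 = 5 × 61 + 30  ⟹  30 = (-5)·396 + (6)·335
61 = 2 × 30 + 1  ⟹  1 = (11)·396 + (-13)·335
So (-13)·335 ≡ 1 (mod 396), i.e. 335^(-1) ≡ -13 ≡ 383 (mod 396).
Check: 335 × 383 = 128305 ≡ 1 (mod 396)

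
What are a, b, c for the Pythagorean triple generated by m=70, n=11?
(4779, 1540, 5021)

Euclid's formula: a = m² - n², b = 2mn, c = m² + n²
m = 70, n = 11
a = 70² - 11² = 4900 - 121 = 4779
b = 2 × 70 × 11 = 1540
c = 70² + 11² = 4900 + 121 = 5021
Verification: 4779² + 1540² = 22838841 + 2371600 = 25210441 = 5021² ✓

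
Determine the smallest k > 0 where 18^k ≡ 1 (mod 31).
15

31 is prime, so ord(18) divides φ(31) = 30.
Divisors of 30: 1, 2, 3, 5, 6, 10, 15, 30.
Repeated squaring: 18^1 ≡ 18, 18^2 ≡ 14, 18^4 ≡ 10, 18^8 ≡ 7, 18^16 ≡ 18 (mod 31).
Test 18^d mod 31 for each divisor d in increasing order:
18^1 ≡ 18
18^2 ≡ 14
18^3 = 18^2·18^1 ≡ 4
18^5 = 18^4·18^1 ≡ 25
18^6 = 18^4·18^2 ≡ 16
18^10 = 18^8·18^2 ≡ 5
18^15 = 18^8·18^4·18^2·18^1 ≡ 1  ← first divisor giving 1
The order is 15.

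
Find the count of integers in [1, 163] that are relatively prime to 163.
162

163 = 163
φ(n) = n × ∏(1 - 1/p) for each prime p dividing n
φ(163) = 163 × (1 - 1/163) = 162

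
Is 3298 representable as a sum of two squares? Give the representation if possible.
7² + 57² (a=7, b=57)

Factorization: 3298 = 2 × 17 × 97
By Fermat: n is sum of two squares iff every prime p ≡ 3 (mod 4) appears to even power.
All primes ≡ 3 (mod 4) appear to even power.
Search a = 0, 1, 2, … for 3298 - a² a perfect square: first hit at a = 7: 3298 - 49 = 3249 = 57².
3298 = 7² + 57² = 49 + 3249 ✓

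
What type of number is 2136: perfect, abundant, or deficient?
abundant

Proper divisors of 2136: sum = 1 + 2 + 3 + 4 + 6 + 8 + 12 + 24 + 89 + 178 + 267 + 356 + 534 + 712 + 1068 = 3264
Since 3264 > 2136, 2136 is abundant.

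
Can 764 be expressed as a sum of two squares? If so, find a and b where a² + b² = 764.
Not possible

Factorization: 764 = 2^2 × 191
By Fermat: n is sum of two squares iff every prime p ≡ 3 (mod 4) appears to even power.
Prime(s) ≡ 3 (mod 4) with odd exponent: [(191, 1)]
Therefore 764 cannot be expressed as a² + b².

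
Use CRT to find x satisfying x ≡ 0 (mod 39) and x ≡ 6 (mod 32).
390

Using Chinese Remainder Theorem:
M = 39 × 32 = 1248
M1 = 32, M2 = 39
y1 = 32^(-1) mod 39 = 11
y2 = 39^(-1) mod 32 = 23
x = (0×32×11 + 6×39×23) mod 1248 = 390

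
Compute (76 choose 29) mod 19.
0

Using Lucas' theorem:
Write n=76 and k=29 in base 19:
n in base 19: [4, 0]
k in base 19: [1, 10]
C(76,29) mod 19 = ∏ C(n_i, k_i) mod 19
Digit binomials (mod 19): C(4,1) = 4; C(0,10) = 0 (k_i > n_i)
Product: 4 × 0 = 0 ≡ 0 (mod 19)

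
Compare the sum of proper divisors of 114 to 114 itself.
abundant

Proper divisors of 114: sum = 1 + 2 + 3 + 6 + 19 + 38 + 57 = 126
Since 126 > 114, 114 is abundant.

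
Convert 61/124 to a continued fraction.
[0; 2, 30, 2]

Euclidean algorithm steps:
61 = 0 × 124 + 61
124 = 2 × 61 + 2
61 = 30 × 2 + 1
2 = 2 × 1 + 0
Continued fraction: [0; 2, 30, 2]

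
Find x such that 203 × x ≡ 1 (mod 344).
283

gcd(203, 344) = 1, so the inverse exists.
Extended Euclidean algorithm on (344, 203):
344 = 1 × 203 + 141  ⟹  141 = (1)·344 + (-1)·203
203 = 1 × 141 + 62  ⟹  62 = (-1)·344 + (2)·203
141 = 2 × 62 + 17  ⟹  17 = (3)·344 + (-5)·203
62 = 3 × 17 + 11  ⟹  11 = (-10)·344 + (17)·203
17 = 1 × 11 + 6  ⟹  6 = (13)·344 + (-22)·203
11 = 1 × 6 + 5  ⟹  5 = (-23)·344 + (39)·203
6 = 1 × 5 + 1  ⟹  1 = (36)·344 + (-61)·203
So (-61)·203 ≡ 1 (mod 344), i.e. 203^(-1) ≡ -61 ≡ 283 (mod 344).
Check: 203 × 283 = 57449 ≡ 1 (mod 344)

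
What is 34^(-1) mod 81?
31

gcd(34, 81) = 1, so the inverse exists.
Extended Euclidean algorithm on (81, 34):
81 = 2 × 34 + 13  ⟹  13 = (1)·81 + (-2)·34
34 = 2 × 13 + 8  ⟹  8 = (-2)·81 + (5)·34
13 = 1 × 8 + 5  ⟹  5 = (3)·81 + (-7)·34
8 = 1 × 5 + 3  ⟹  3 = (-5)·81 + (12)·34
5 = 1 × 3 + 2  ⟹  2 = (8)·81 + (-19)·34
3 = 1 × 2 + 1  ⟹  1 = (-13)·81 + (31)·34
So (31)·34 ≡ 1 (mod 81), i.e. 34^(-1) ≡ 31 (mod 81).
Check: 34 × 31 = 1054 ≡ 1 (mod 81)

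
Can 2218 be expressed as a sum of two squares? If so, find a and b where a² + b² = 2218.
3² + 47² (a=3, b=47)

Factorization: 2218 = 2 × 1109
By Fermat: n is sum of two squares iff every prime p ≡ 3 (mod 4) appears to even power.
All primes ≡ 3 (mod 4) appear to even power.
Search a = 0, 1, 2, … for 2218 - a² a perfect square: first hit at a = 3: 2218 - 9 = 2209 = 47².
2218 = 3² + 47² = 9 + 2209 ✓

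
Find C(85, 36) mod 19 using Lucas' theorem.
0

Using Lucas' theorem:
Write n=85 and k=36 in base 19:
n in base 19: [4, 9]
k in base 19: [1, 17]
C(85,36) mod 19 = ∏ C(n_i, k_i) mod 19
Digit binomials (mod 19): C(4,1) = 4; C(9,17) = 0 (k_i > n_i)
Product: 4 × 0 = 0 ≡ 0 (mod 19)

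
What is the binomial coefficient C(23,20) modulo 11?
0

Using Lucas' theorem:
Write n=23 and k=20 in base 11:
n in base 11: [2, 1]
k in base 11: [1, 9]
C(23,20) mod 11 = ∏ C(n_i, k_i) mod 11
Digit binomials (mod 11): C(2,1) = 2; C(1,9) = 0 (k_i > n_i)
Product: 2 × 0 = 0 ≡ 0 (mod 11)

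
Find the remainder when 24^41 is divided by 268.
64

Repeated squaring. Binary of 41 = 101001.
24^1 ≡ 24 (mod 268); 24^2 ≡ 40 (mod 268); 24^4 ≡ 260 (mod 268); 24^8 ≡ 64 (mod 268); 24^16 ≡ 76 (mod 268); 24^32 ≡ 148 (mod 268)
24^41 = 24^1 × 24^8 × 24^32 ≡ 64 (mod 268)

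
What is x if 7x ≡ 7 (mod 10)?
x ≡ 1 (mod 10)

gcd(7, 10) = 1, which divides 7, so solutions exist.
Find 7^(-1) mod 10 by the extended Euclidean algorithm:
10 = 1 × 7 + 3  ⟹  3 = (1)·10 + (-1)·7
7 = 2 × 3 + 1  ⟹  1 = (-2)·10 + (3)·7
So (3)·7 ≡ 1 (mod 10), i.e. 7^(-1) ≡ 3 (mod 10).
x ≡ 3 × 7 = 21 ≡ 1 (mod 10).
Check: 7 × 1 = 7 ≡ 7 (mod 10).
Unique solution: x ≡ 1 (mod 10)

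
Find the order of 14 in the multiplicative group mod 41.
8

41 is prime, so ord(14) divides φ(41) = 40.
Divisors of 40: 1, 2, 4, 5, 8, 10, 20, 40.
Repeated squaring: 14^1 ≡ 14, 14^2 ≡ 32, 14^4 ≡ 40, 14^8 ≡ 1, 14^16 ≡ 1, 14^32 ≡ 1 (mod 41).
Test 14^d mod 41 for each divisor d in increasing order:
14^1 ≡ 14
14^2 ≡ 32
14^4 ≡ 40
14^5 = 14^4·14^1 ≡ 27
14^8 ≡ 1  ← first divisor giving 1
The order is 8.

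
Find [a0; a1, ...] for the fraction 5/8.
[0; 1, 1, 1, 2]

Euclidean algorithm steps:
5 = 0 × 8 + 5
8 = 1 × 5 + 3
5 = 1 × 3 + 2
3 = 1 × 2 + 1
2 = 2 × 1 + 0
Continued fraction: [0; 1, 1, 1, 2]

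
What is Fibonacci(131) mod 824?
209

Matrix identity: Q^n = [[F_(n+1), F_n], [F_n, F_(n-1)]] with Q = [[1,1],[1,0]].
n = 131 = 10000011₂. Square-and-multiply, entries mod 824:
Q^1 = [[1,1],[1,0]]
Q^2 = (Q^1)² = [[2,1],[1,1]]
Q^4 = (Q^2)² = [[5,3],[3,2]]
Q^8 = (Q^4)² = [[34,21],[21,13]]
Q^16 = (Q^8)² = [[773,163],[163,610]]
Q^32 = (Q^16)² = [[330,477],[477,677]]
Q^65 = (Q^32)²·Q = [[184,237],[237,771]]
Q^131 = (Q^65)²·Q = [[768,209],[209,559]]
F_131 mod 824 = Q^131[0][1] = 209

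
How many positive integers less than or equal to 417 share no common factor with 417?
276

417 = 3 × 139
φ(n) = n × ∏(1 - 1/p) for each prime p dividing n
φ(417) = 417 × (1 - 1/3) × (1 - 1/139) = 276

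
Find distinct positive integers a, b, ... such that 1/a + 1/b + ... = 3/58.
1/20 + 1/580

Greedy algorithm:
3/58: ceiling(58/3) = 20, use 1/20
1/580: ceiling(580/1) = 580, use 1/580
Result: 3/58 = 1/20 + 1/580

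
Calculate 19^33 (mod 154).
83

Repeated squaring. Binary of 33 = 100001.
19^1 ≡ 19 (mod 154); 19^2 ≡ 53 (mod 154); 19^4 ≡ 37 (mod 154); 19^8 ≡ 137 (mod 154); 19^16 ≡ 135 (mod 154); 19^32 ≡ 53 (mod 154)
19^33 = 19^1 × 19^32 ≡ 83 (mod 154)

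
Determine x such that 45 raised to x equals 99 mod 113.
76

Baby-step giant-step with step n = ⌈√113⌉ = 11.
Baby steps 45^j mod 113 (j:value) for j=0..10: 0:1, 1:45, 2:104, 3:47, 4:81, 5:29, 6:62, 7:78, 8:7, 9:89, 10:50.
Giant-step multiplier: 45^(-11) ≡ 45^(112-11) = 45^101 ≡ 79 (mod 113).
Giant steps γ_i = 99·79^i mod 113: γ_0=99, γ_1=24, γ_2=88, γ_3=59, γ_4=28, γ_5=65, γ_6=50 (in table at j=10).
x = i·n + j = 6·11 + 10 = 76.
Check: 45^76 ≡ 99 (mod 113).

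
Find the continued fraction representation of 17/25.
[0; 1, 2, 8]

Euclidean algorithm steps:
17 = 0 × 25 + 17
25 = 1 × 17 + 8
17 = 2 × 8 + 1
8 = 8 × 1 + 0
Continued fraction: [0; 1, 2, 8]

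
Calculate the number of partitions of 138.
12292341831

p(n) counts ways to write n as a sum of positive integers (order ignored).
Euler's pentagonal recurrence: p(k) = p(k-1) + p(k-2) - p(k-5) - p(k-7) + p(k-12) + p(k-15) - ... (offsets j(3j∓1)/2, signs ++--, p(0)=1, p(<0)=0).
DP table for k = 0..137: p(0)=1, p(1)=1, p(2)=2, p(3)=3, p(4)=5, p(5)=7, p(6)=11, p(7)=15, p(8)=22, p(9)=30, p(10)=42, p(11)=56, p(12)=77, p(13)=101, p(14)=135, p(15)=176, p(16)=231, p(17)=297, p(18)=385, p(19)=490, p(20)=627, p(21)=792, p(22)=1002, p(23)=1255, p(24)=1575, p(25)=1958, p(26)=2436, p(27)=3010, p(28)=3718, p(29)=4565, p(30)=5604, p(31)=6842, p(32)=8349, p(33)=10143, p(34)=12310, p(35)=14883, p(36)=17977, p(37)=21637, p(38)=26015, p(39)=31185, p(40)=37338, p(41)=44583, p(42)=53174, p(43)=63261, p(44)=75175, p(45)=89134, p(46)=105558, p(47)=124754, p(48)=147273, p(49)=173525, p(50)=204226, p(51)=239943, p(52)=281589, p(53)=329931, p(54)=386155, p(55)=451276, p(56)=526823, p(57)=614154, p(58)=715220, p(59)=831820, p(60)=966467, p(61)=1121505, p(62)=1300156, p(63)=1505499, p(64)=1741630, p(65)=2012558, p(66)=2323520, p(67)=2679689, p(68)=3087735, p(69)=3554345, p(70)=4087968, p(71)=4697205, p(72)=5392783, p(73)=6185689, p(74)=7089500, p(75)=8118264, p(76)=9289091, p(77)=10619863, p(78)=12132164, p(79)=13848650, p(80)=15796476, p(81)=18004327, p(82)=20506255, p(83)=23338469, p(84)=26543660, p(85)=30167357, p(86)=34262962, p(87)=38887673, p(88)=44108109, p(89)=49995925, p(90)=56634173, p(91)=64112359, p(92)=72533807, p(93)=82010177, p(94)=92669720, p(95)=104651419, p(96)=118114304, p(97)=133230930, p(98)=150198136, p(99)=169229875, p(100)=190569292, p(101)=214481126, p(102)=241265379, p(103)=271248950, p(104)=304801365, p(105)=342325709, p(106)=384276336, p(107)=431149389, p(108)=483502844, p(109)=541946240, p(110)=607163746, p(111)=679903203, p(112)=761002156, p(113)=851376628, p(114)=952050665, p(115)=1064144451, p(116)=1188908248, p(117)=1327710076, p(118)=1482074143, p(119)=1653668665, p(120)=1844349560, p(121)=2056148051, p(122)=2291320912, p(123)=2552338241, p(124)=2841940500, p(125)=3163127352, p(126)=3519222692, p(127)=3913864295, p(128)=4351078600, p(129)=4835271870, p(130)=5371315400, p(131)=5964539504, p(132)=6620830889, p(133)=7346629512, p(134)=8149040695, p(135)=9035836076, p(136)=10015581680, p(137)=11097645016.
Final step: p(138) = p(137) + p(136) - p(133) - p(131) + p(126) + p(123) - p(116) - p(112) + p(103) + p(98) - p(87) - p(81) + p(68) + p(61) - p(46) - p(38) + p(21) + p(12)
= 11097645016 + 10015581680 - 7346629512 - 5964539504 + 3519222692 + 2552338241 - 1188908248 - 761002156 + 271248950 + 150198136 - 38887673 - 18004327 + 3087735 + 1121505 - 105558 - 26015 + 792 + 77
= 12292341831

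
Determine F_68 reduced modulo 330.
21

Matrix identity: Q^n = [[F_(n+1), F_n], [F_n, F_(n-1)]] with Q = [[1,1],[1,0]].
n = 68 = 1000100₂. Square-and-multiply, entries mod 330:
Q^1 = [[1,1],[1,0]]
Q^2 = (Q^1)² = [[2,1],[1,1]]
Q^4 = (Q^2)² = [[5,3],[3,2]]
Q^8 = (Q^4)² = [[34,21],[21,13]]
Q^17 = (Q^8)²·Q = [[274,277],[277,327]]
Q^34 = (Q^17)² = [[5,157],[157,178]]
Q^68 = (Q^34)² = [[254,21],[21,233]]
F_68 mod 330 = Q^68[0][1] = 21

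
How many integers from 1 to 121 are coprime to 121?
110

121 = 11^2
φ(n) = n × ∏(1 - 1/p) for each prime p dividing n
φ(121) = 121 × (1 - 1/11) = 110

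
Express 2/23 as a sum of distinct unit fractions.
1/12 + 1/276

Greedy algorithm:
2/23: ceiling(23/2) = 12, use 1/12
1/276: ceiling(276/1) = 276, use 1/276
Result: 2/23 = 1/12 + 1/276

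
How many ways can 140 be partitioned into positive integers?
15065878135

p(n) counts ways to write n as a sum of positive integers (order ignored).
Euler's pentagonal recurrence: p(k) = p(k-1) + p(k-2) - p(k-5) - p(k-7) + p(k-12) + p(k-15) - ... (offsets j(3j∓1)/2, signs ++--, p(0)=1, p(<0)=0).
DP table for k = 0..139: p(0)=1, p(1)=1, p(2)=2, p(3)=3, p(4)=5, p(5)=7, p(6)=11, p(7)=15, p(8)=22, p(9)=30, p(10)=42, p(11)=56, p(12)=77, p(13)=101, p(14)=135, p(15)=176, p(16)=231, p(17)=297, p(18)=385, p(19)=490, p(20)=627, p(21)=792, p(22)=1002, p(23)=1255, p(24)=1575, p(25)=1958, p(26)=2436, p(27)=3010, p(28)=3718, p(29)=4565, p(30)=5604, p(31)=6842, p(32)=8349, p(33)=10143, p(34)=12310, p(35)=14883, p(36)=17977, p(37)=21637, p(38)=26015, p(39)=31185, p(40)=37338, p(41)=44583, p(42)=53174, p(43)=63261, p(44)=75175, p(45)=89134, p(46)=105558, p(47)=124754, p(48)=147273, p(49)=173525, p(50)=204226, p(51)=239943, p(52)=281589, p(53)=329931, p(54)=386155, p(55)=451276, p(56)=526823, p(57)=614154, p(58)=715220, p(59)=831820, p(60)=966467, p(61)=1121505, p(62)=1300156, p(63)=1505499, p(64)=1741630, p(65)=2012558, p(66)=2323520, p(67)=2679689, p(68)=3087735, p(69)=3554345, p(70)=4087968, p(71)=4697205, p(72)=5392783, p(73)=6185689, p(74)=7089500, p(75)=8118264, p(76)=9289091, p(77)=10619863, p(78)=12132164, p(79)=13848650, p(80)=15796476, p(81)=18004327, p(82)=20506255, p(83)=23338469, p(84)=26543660, p(85)=30167357, p(86)=34262962, p(87)=38887673, p(88)=44108109, p(89)=49995925, p(90)=56634173, p(91)=64112359, p(92)=72533807, p(93)=82010177, p(94)=92669720, p(95)=104651419, p(96)=118114304, p(97)=133230930, p(98)=150198136, p(99)=169229875, p(100)=190569292, p(101)=214481126, p(102)=241265379, p(103)=271248950, p(104)=304801365, p(105)=342325709, p(106)=384276336, p(107)=431149389, p(108)=483502844, p(109)=541946240, p(110)=607163746, p(111)=679903203, p(112)=761002156, p(113)=851376628, p(114)=952050665, p(115)=1064144451, p(116)=1188908248, p(117)=1327710076, p(118)=1482074143, p(119)=1653668665, p(120)=1844349560, p(121)=2056148051, p(122)=2291320912, p(123)=2552338241, p(124)=2841940500, p(125)=3163127352, p(126)=3519222692, p(127)=3913864295, p(128)=4351078600, p(129)=4835271870, p(130)=5371315400, p(131)=5964539504, p(132)=6620830889, p(133)=7346629512, p(134)=8149040695, p(135)=9035836076, p(136)=10015581680, p(137)=11097645016, p(138)=12292341831, p(139)=13610949895.
Final step: p(140) = p(139) + p(138) - p(135) - p(133) + p(128) + p(125) - p(118) - p(114) + p(105) + p(100) - p(89) - p(83) + p(70) + p(63) - p(48) - p(40) + p(23) + p(14)
= 13610949895 + 12292341831 - 9035836076 - 7346629512 + 4351078600 + 3163127352 - 1482074143 - 952050665 + 342325709 + 190569292 - 49995925 - 23338469 + 4087968 + 1505499 - 147273 - 37338 + 1255 + 135
= 15065878135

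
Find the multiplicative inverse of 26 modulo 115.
31

gcd(26, 115) = 1, so the inverse exists.
Extended Euclidean algorithm on (115, 26):
115 = 4 × 26 + 11  ⟹  11 = (1)·115 + (-4)·26
26 = 2 × 11 + 4  ⟹  4 = (-2)·115 + (9)·26
11 = 2 × 4 + 3  ⟹  3 = (5)·115 + (-22)·26
4 = 1 × 3 + 1  ⟹  1 = (-7)·115 + (31)·26
So (31)·26 ≡ 1 (mod 115), i.e. 26^(-1) ≡ 31 (mod 115).
Check: 26 × 31 = 806 ≡ 1 (mod 115)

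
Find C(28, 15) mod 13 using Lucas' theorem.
2

Using Lucas' theorem:
Write n=28 and k=15 in base 13:
n in base 13: [2, 2]
k in base 13: [1, 2]
C(28,15) mod 13 = ∏ C(n_i, k_i) mod 13
Digit binomials (mod 13): C(2,1) = 2; C(2,2) = 1
Product: 2 × 1 = 2 ≡ 2 (mod 13)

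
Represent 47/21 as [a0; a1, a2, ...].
[2; 4, 5]

Euclidean algorithm steps:
47 = 2 × 21 + 5
21 = 4 × 5 + 1
5 = 5 × 1 + 0
Continued fraction: [2; 4, 5]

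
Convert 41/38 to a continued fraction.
[1; 12, 1, 2]

Euclidean algorithm steps:
41 = 1 × 38 + 3
38 = 12 × 3 + 2
3 = 1 × 2 + 1
2 = 2 × 1 + 0
Continued fraction: [1; 12, 1, 2]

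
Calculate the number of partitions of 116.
1188908248

p(n) counts ways to write n as a sum of positive integers (order ignored).
Euler's pentagonal recurrence: p(k) = p(k-1) + p(k-2) - p(k-5) - p(k-7) + p(k-12) + p(k-15) - ... (offsets j(3j∓1)/2, signs ++--, p(0)=1, p(<0)=0).
DP table for k = 0..115: p(0)=1, p(1)=1, p(2)=2, p(3)=3, p(4)=5, p(5)=7, p(6)=11, p(7)=15, p(8)=22, p(9)=30, p(10)=42, p(11)=56, p(12)=77, p(13)=101, p(14)=135, p(15)=176, p(16)=231, p(17)=297, p(18)=385, p(19)=490, p(20)=627, p(21)=792, p(22)=1002, p(23)=1255, p(24)=1575, p(25)=1958, p(26)=2436, p(27)=3010, p(28)=3718, p(29)=4565, p(30)=5604, p(31)=6842, p(32)=8349, p(33)=10143, p(34)=12310, p(35)=14883, p(36)=17977, p(37)=21637, p(38)=26015, p(39)=31185, p(40)=37338, p(41)=44583, p(42)=53174, p(43)=63261, p(44)=75175, p(45)=89134, p(46)=105558, p(47)=124754, p(48)=147273, p(49)=173525, p(50)=204226, p(51)=239943, p(52)=281589, p(53)=329931, p(54)=386155, p(55)=451276, p(56)=526823, p(57)=614154, p(58)=715220, p(59)=831820, p(60)=966467, p(61)=1121505, p(62)=1300156, p(63)=1505499, p(64)=1741630, p(65)=2012558, p(66)=2323520, p(67)=2679689, p(68)=3087735, p(69)=3554345, p(70)=4087968, p(71)=4697205, p(72)=5392783, p(73)=6185689, p(74)=7089500, p(75)=8118264, p(76)=9289091, p(77)=10619863, p(78)=12132164, p(79)=13848650, p(80)=15796476, p(81)=18004327, p(82)=20506255, p(83)=23338469, p(84)=26543660, p(85)=30167357, p(86)=34262962, p(87)=38887673, p(88)=44108109, p(89)=49995925, p(90)=56634173, p(91)=64112359, p(92)=72533807, p(93)=82010177, p(94)=92669720, p(95)=104651419, p(96)=118114304, p(97)=133230930, p(98)=150198136, p(99)=169229875, p(100)=190569292, p(101)=214481126, p(102)=241265379, p(103)=271248950, p(104)=304801365, p(105)=342325709, p(106)=384276336, p(107)=431149389, p(108)=483502844, p(109)=541946240, p(110)=607163746, p(111)=679903203, p(112)=761002156, p(113)=851376628, p(114)=952050665, p(115)=1064144451.
Final step: p(116) = p(115) + p(114) - p(111) - p(109) + p(104) + p(101) - p(94) - p(90) + p(81) + p(76) - p(65) - p(59) + p(46) + p(39) - p(24) - p(16)
= 1064144451 + 952050665 - 679903203 - 541946240 + 304801365 + 214481126 - 92669720 - 56634173 + 18004327 + 9289091 - 2012558 - 831820 + 105558 + 31185 - 1575 - 231
= 1188908248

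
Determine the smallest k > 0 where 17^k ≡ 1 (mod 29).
4

29 is prime, so ord(17) divides φ(29) = 28.
Divisors of 28: 1, 2, 4, 7, 14, 28.
Repeated squaring: 17^1 ≡ 17, 17^2 ≡ 28, 17^4 ≡ 1, 17^8 ≡ 1, 17^16 ≡ 1 (mod 29).
Test 17^d mod 29 for each divisor d in increasing order:
17^1 ≡ 17
17^2 ≡ 28
17^4 ≡ 1  ← first divisor giving 1
The order is 4.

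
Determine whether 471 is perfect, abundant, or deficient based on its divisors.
deficient

Proper divisors of 471: sum = 1 + 3 + 157 = 161
Since 161 < 471, 471 is deficient.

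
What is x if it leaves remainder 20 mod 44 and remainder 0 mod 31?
372

Using Chinese Remainder Theorem:
M = 44 × 31 = 1364
M1 = 31, M2 = 44
y1 = 31^(-1) mod 44 = 27
y2 = 44^(-1) mod 31 = 12
x = (20×31×27 + 0×44×12) mod 1364 = 372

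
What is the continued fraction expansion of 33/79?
[0; 2, 2, 1, 1, 6]

Euclidean algorithm steps:
33 = 0 × 79 + 33
79 = 2 × 33 + 13
33 = 2 × 13 + 7
13 = 1 × 7 + 6
7 = 1 × 6 + 1
6 = 6 × 1 + 0
Continued fraction: [0; 2, 2, 1, 1, 6]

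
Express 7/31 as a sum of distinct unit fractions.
1/5 + 1/39 + 1/6045

Greedy algorithm:
7/31: ceiling(31/7) = 5, use 1/5
4/155: ceiling(155/4) = 39, use 1/39
1/6045: ceiling(6045/1) = 6045, use 1/6045
Result: 7/31 = 1/5 + 1/39 + 1/6045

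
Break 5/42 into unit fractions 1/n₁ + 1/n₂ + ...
1/9 + 1/126

Greedy algorithm:
5/42: ceiling(42/5) = 9, use 1/9
1/126: ceiling(126/1) = 126, use 1/126
Result: 5/42 = 1/9 + 1/126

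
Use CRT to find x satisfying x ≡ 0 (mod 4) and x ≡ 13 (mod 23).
36

Using Chinese Remainder Theorem:
M = 4 × 23 = 92
M1 = 23, M2 = 4
y1 = 23^(-1) mod 4 = 3
y2 = 4^(-1) mod 23 = 6
x = (0×23×3 + 13×4×6) mod 92 = 36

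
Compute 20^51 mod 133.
20

Repeated squaring. Binary of 51 = 110011.
20^1 ≡ 20 (mod 133); 20^2 ≡ 1 (mod 133); 20^4 ≡ 1 (mod 133); 20^8 ≡ 1 (mod 133); 20^16 ≡ 1 (mod 133); 20^32 ≡ 1 (mod 133)
20^51 = 20^1 × 20^2 × 20^16 × 20^32 ≡ 20 (mod 133)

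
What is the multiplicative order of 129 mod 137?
68

137 is prime, so ord(129) divides φ(137) = 136.
Divisors of 136: 1, 2, 4, 8, 17, 34, 68, 136.
Repeated squaring: 129^1 ≡ 129, 129^2 ≡ 64, 129^4 ≡ 123, 129^8 ≡ 59, 129^16 ≡ 56, 129^32 ≡ 122, 129^64 ≡ 88, 129^128 ≡ 72 (mod 137).
Test 129^d mod 137 for each divisor d in increasing order:
129^1 ≡ 129
129^2 ≡ 64
129^4 ≡ 123
129^8 ≡ 59
129^17 = 129^16·129^1 ≡ 100
129^34 = 129^32·129^2 ≡ 136
129^68 = 129^64·129^4 ≡ 1  ← first divisor giving 1
The order is 68.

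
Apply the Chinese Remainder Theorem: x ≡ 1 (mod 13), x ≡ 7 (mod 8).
79

Using Chinese Remainder Theorem:
M = 13 × 8 = 104
M1 = 8, M2 = 13
y1 = 8^(-1) mod 13 = 5
y2 = 13^(-1) mod 8 = 5
x = (1×8×5 + 7×13×5) mod 104 = 79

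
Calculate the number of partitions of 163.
142798995930

p(n) counts ways to write n as a sum of positive integers (order ignored).
Euler's pentagonal recurrence: p(k) = p(k-1) + p(k-2) - p(k-5) - p(k-7) + p(k-12) + p(k-15) - ... (offsets j(3j∓1)/2, signs ++--, p(0)=1, p(<0)=0).
DP table for k = 0..162: p(0)=1, p(1)=1, p(2)=2, p(3)=3, p(4)=5, p(5)=7, p(6)=11, p(7)=15, p(8)=22, p(9)=30, p(10)=42, p(11)=56, p(12)=77, p(13)=101, p(14)=135, p(15)=176, p(16)=231, p(17)=297, p(18)=385, p(19)=490, p(20)=627, p(21)=792, p(22)=1002, p(23)=1255, p(24)=1575, p(25)=1958, p(26)=2436, p(27)=3010, p(28)=3718, p(29)=4565, p(30)=5604, p(31)=6842, p(32)=8349, p(33)=10143, p(34)=12310, p(35)=14883, p(36)=17977, p(37)=21637, p(38)=26015, p(39)=31185, p(40)=37338, p(41)=44583, p(42)=53174, p(43)=63261, p(44)=75175, p(45)=89134, p(46)=105558, p(47)=124754, p(48)=147273, p(49)=173525, p(50)=204226, p(51)=239943, p(52)=281589, p(53)=329931, p(54)=386155, p(55)=451276, p(56)=526823, p(57)=614154, p(58)=715220, p(59)=831820, p(60)=966467, p(61)=1121505, p(62)=1300156, p(63)=1505499, p(64)=1741630, p(65)=2012558, p(66)=2323520, p(67)=2679689, p(68)=3087735, p(69)=3554345, p(70)=4087968, p(71)=4697205, p(72)=5392783, p(73)=6185689, p(74)=7089500, p(75)=8118264, p(76)=9289091, p(77)=10619863, p(78)=12132164, p(79)=13848650, p(80)=15796476, p(81)=18004327, p(82)=20506255, p(83)=23338469, p(84)=26543660, p(85)=30167357, p(86)=34262962, p(87)=38887673, p(88)=44108109, p(89)=49995925, p(90)=56634173, p(91)=64112359, p(92)=72533807, p(93)=82010177, p(94)=92669720, p(95)=104651419, p(96)=118114304, p(97)=133230930, p(98)=150198136, p(99)=169229875, p(100)=190569292, p(101)=214481126, p(102)=241265379, p(103)=271248950, p(104)=304801365, p(105)=342325709, p(106)=384276336, p(107)=431149389, p(108)=483502844, p(109)=541946240, p(110)=607163746, p(111)=679903203, p(112)=761002156, p(113)=851376628, p(114)=952050665, p(115)=1064144451, p(116)=1188908248, p(117)=1327710076, p(118)=1482074143, p(119)=1653668665, p(120)=1844349560, p(121)=2056148051, p(122)=2291320912, p(123)=2552338241, p(124)=2841940500, p(125)=3163127352, p(126)=3519222692, p(127)=3913864295, p(128)=4351078600, p(129)=4835271870, p(130)=5371315400, p(131)=5964539504, p(132)=6620830889, p(133)=7346629512, p(134)=8149040695, p(135)=9035836076, p(136)=10015581680, p(137)=11097645016, p(138)=12292341831, p(139)=13610949895, p(140)=15065878135, p(141)=16670689208, p(142)=18440293320, p(143)=20390982757, p(144)=22540654445, p(145)=24908858009, p(146)=27517052599, p(147)=30388671978, p(148)=33549419497, p(149)=37027355200, p(150)=40853235313, p(151)=45060624582, p(152)=49686288421, p(153)=54770336324, p(154)=60356673280, p(155)=66493182097, p(156)=73232243759, p(157)=80630964769, p(158)=88751778802, p(159)=97662728555, p(160)=107438159466, p(161)=118159068427, p(162)=129913904637.
Final step: p(163) = p(162) + p(161) - p(158) - p(156) + p(151) + p(148) - p(141) - p(137) + p(128) + p(123) - p(112) - p(106) + p(93) + p(86) - p(71) - p(63) + p(46) + p(37) - p(18) - p(8)
= 129913904637 + 118159068427 - 88751778802 - 73232243759 + 45060624582 + 33549419497 - 16670689208 - 11097645016 + 4351078600 + 2552338241 - 761002156 - 384276336 + 82010177 + 34262962 - 4697205 - 1505499 + 105558 + 21637 - 385 - 22
= 142798995930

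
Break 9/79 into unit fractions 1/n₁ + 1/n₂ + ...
1/9 + 1/356 + 1/253116

Greedy algorithm:
9/79: ceiling(79/9) = 9, use 1/9
2/711: ceiling(711/2) = 356, use 1/356
1/253116: ceiling(253116/1) = 253116, use 1/253116
Result: 9/79 = 1/9 + 1/356 + 1/253116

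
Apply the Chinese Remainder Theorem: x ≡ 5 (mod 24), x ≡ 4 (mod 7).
53

Using Chinese Remainder Theorem:
M = 24 × 7 = 168
M1 = 7, M2 = 24
y1 = 7^(-1) mod 24 = 7
y2 = 24^(-1) mod 7 = 5
x = (5×7×7 + 4×24×5) mod 168 = 53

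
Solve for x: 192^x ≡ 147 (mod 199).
177

Baby-step giant-step with step n = ⌈√199⌉ = 15.
Baby steps 192^j mod 199 (j:value) for j=0..14: 0:1, 1:192, 2:49, 3:55, 4:13, 5:108, 6:40, 7:118, 8:169, 9:11, 10:122, 11:141, 12:8, 13:143, 14:193.
Giant-step multiplier: 192^(-15) ≡ 192^(198-15) = 192^183 ≡ 109 (mod 199).
Giant steps γ_i = 147·109^i mod 199: γ_0=147, γ_1=103, γ_2=83, γ_3=92, γ_4=78, γ_5=144, γ_6=174, γ_7=61, γ_8=82, γ_9=182, γ_10=137, γ_11=8 (in table at j=12).
x = i·n + j = 11·15 + 12 = 177.
Check: 192^177 ≡ 147 (mod 199).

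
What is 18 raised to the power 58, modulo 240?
144

Repeated squaring. Binary of 58 = 111010.
18^1 ≡ 18 (mod 240); 18^2 ≡ 84 (mod 240); 18^4 ≡ 96 (mod 240); 18^8 ≡ 96 (mod 240); 18^16 ≡ 96 (mod 240); 18^32 ≡ 96 (mod 240)
18^58 = 18^2 × 18^8 × 18^16 × 18^32 ≡ 144 (mod 240)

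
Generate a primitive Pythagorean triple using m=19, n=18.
(37, 684, 685)

Euclid's formula: a = m² - n², b = 2mn, c = m² + n²
m = 19, n = 18
a = 19² - 18² = 361 - 324 = 37
b = 2 × 19 × 18 = 684
c = 19² + 18² = 361 + 324 = 685
Verification: 37² + 684² = 1369 + 467856 = 469225 = 685² ✓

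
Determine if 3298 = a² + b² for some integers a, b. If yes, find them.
7² + 57² (a=7, b=57)

Factorization: 3298 = 2 × 17 × 97
By Fermat: n is sum of two squares iff every prime p ≡ 3 (mod 4) appears to even power.
All primes ≡ 3 (mod 4) appear to even power.
Search a = 0, 1, 2, … for 3298 - a² a perfect square: first hit at a = 7: 3298 - 49 = 3249 = 57².
3298 = 7² + 57² = 49 + 3249 ✓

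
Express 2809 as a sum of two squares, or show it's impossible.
0² + 53² (a=0, b=53)

Factorization: 2809 = 53^2
By Fermat: n is sum of two squares iff every prime p ≡ 3 (mod 4) appears to even power.
All primes ≡ 3 (mod 4) appear to even power.
Search a = 0, 1, 2, … for 2809 - a² a perfect square: first hit at a = 0: 2809 - 0 = 2809 = 53².
2809 = 0² + 53² = 0 + 2809 ✓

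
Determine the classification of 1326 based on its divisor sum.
abundant

Proper divisors of 1326: sum = 1 + 2 + 3 + 6 + 13 + 17 + 26 + 34 + 39 + 51 + 78 + 102 + 221 + 442 + 663 = 1698
Since 1698 > 1326, 1326 is abundant.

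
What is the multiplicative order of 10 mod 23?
22

23 is prime, so ord(10) divides φ(23) = 22.
Divisors of 22: 1, 2, 11, 22.
Repeated squaring: 10^1 ≡ 10, 10^2 ≡ 8, 10^4 ≡ 18, 10^8 ≡ 2, 10^16 ≡ 4 (mod 23).
Test 10^d mod 23 for each divisor d in increasing order:
10^1 ≡ 10
10^2 ≡ 8
10^11 = 10^8·10^2·10^1 ≡ 22
10^22 = 10^16·10^4·10^2 ≡ 1  ← first divisor giving 1
The order is 22.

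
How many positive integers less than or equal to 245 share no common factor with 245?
168

245 = 5 × 7^2
φ(n) = n × ∏(1 - 1/p) for each prime p dividing n
φ(245) = 245 × (1 - 1/5) × (1 - 1/7) = 168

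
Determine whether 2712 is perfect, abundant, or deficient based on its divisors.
abundant

Proper divisors of 2712: sum = 1 + 2 + 3 + 4 + 6 + 8 + 12 + 24 + 113 + 226 + 339 + 452 + 678 + 904 + 1356 = 4128
Since 4128 > 2712, 2712 is abundant.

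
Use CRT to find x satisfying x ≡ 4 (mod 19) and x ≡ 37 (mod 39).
232

Using Chinese Remainder Theorem:
M = 19 × 39 = 741
M1 = 39, M2 = 19
y1 = 39^(-1) mod 19 = 1
y2 = 19^(-1) mod 39 = 37
x = (4×39×1 + 37×19×37) mod 741 = 232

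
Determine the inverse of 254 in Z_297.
221

gcd(254, 297) = 1, so the inverse exists.
Extended Euclidean algorithm on (297, 254):
297 = 1 × 254 + 43  ⟹  43 = (1)·297 + (-1)·254
254 = 5 × 43 + 39  ⟹  39 = (-5)·297 + (6)·254
43 = 1 × 39 + 4  ⟹  4 = (6)·297 + (-7)·254
39 = 9 × 4 + 3  ⟹  3 = (-59)·297 + (69)·254
4 = 1 × 3 + 1  ⟹  1 = (65)·297 + (-76)·254
So (-76)·254 ≡ 1 (mod 297), i.e. 254^(-1) ≡ -76 ≡ 221 (mod 297).
Check: 254 × 221 = 56134 ≡ 1 (mod 297)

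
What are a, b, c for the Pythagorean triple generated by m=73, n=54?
(2413, 7884, 8245)

Euclid's formula: a = m² - n², b = 2mn, c = m² + n²
m = 73, n = 54
a = 73² - 54² = 5329 - 2916 = 2413
b = 2 × 73 × 54 = 7884
c = 73² + 54² = 5329 + 2916 = 8245
Verification: 2413² + 7884² = 5822569 + 62157456 = 67980025 = 8245² ✓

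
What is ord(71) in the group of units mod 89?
44

89 is prime, so ord(71) divides φ(89) = 88.
Divisors of 88: 1, 2, 4, 8, 11, 22, 44, 88.
Repeated squaring: 71^1 ≡ 71, 71^2 ≡ 57, 71^4 ≡ 45, 71^8 ≡ 67, 71^16 ≡ 39, 71^32 ≡ 8, 71^64 ≡ 64 (mod 89).
Test 71^d mod 89 for each divisor d in increasing order:
71^1 ≡ 71
71^2 ≡ 57
71^4 ≡ 45
71^8 ≡ 67
71^11 = 71^8·71^2·71^1 ≡ 55
71^22 = 71^16·71^4·71^2 ≡ 88
71^44 = 71^32·71^8·71^4 ≡ 1  ← first divisor giving 1
The order is 44.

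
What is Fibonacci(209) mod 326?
141

Matrix identity: Q^n = [[F_(n+1), F_n], [F_n, F_(n-1)]] with Q = [[1,1],[1,0]].
n = 209 = 11010001₂. Square-and-multiply, entries mod 326:
Q^1 = [[1,1],[1,0]]
Q^3 = (Q^1)²·Q = [[3,2],[2,1]]
Q^6 = (Q^3)² = [[13,8],[8,5]]
Q^13 = (Q^6)²·Q = [[51,233],[233,144]]
Q^26 = (Q^13)² = [[166,121],[121,45]]
Q^52 = (Q^26)² = [[143,103],[103,40]]
Q^104 = (Q^52)² = [[88,267],[267,147]]
Q^209 = (Q^104)²·Q = [[294,141],[141,153]]
F_209 mod 326 = Q^209[0][1] = 141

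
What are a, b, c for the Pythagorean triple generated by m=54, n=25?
(2291, 2700, 3541)

Euclid's formula: a = m² - n², b = 2mn, c = m² + n²
m = 54, n = 25
a = 54² - 25² = 2916 - 625 = 2291
b = 2 × 54 × 25 = 2700
c = 54² + 25² = 2916 + 625 = 3541
Verification: 2291² + 2700² = 5248681 + 7290000 = 12538681 = 3541² ✓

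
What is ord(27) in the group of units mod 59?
29

59 is prime, so ord(27) divides φ(59) = 58.
Divisors of 58: 1, 2, 29, 58.
Repeated squaring: 27^1 ≡ 27, 27^2 ≡ 21, 27^4 ≡ 28, 27^8 ≡ 17, 27^16 ≡ 53, 27^32 ≡ 36 (mod 59).
Test 27^d mod 59 for each divisor d in increasing order:
27^1 ≡ 27
27^2 ≡ 21
27^29 = 27^16·27^8·27^4·27^1 ≡ 1  ← first divisor giving 1
The order is 29.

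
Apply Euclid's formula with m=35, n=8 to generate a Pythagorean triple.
(1161, 560, 1289)

Euclid's formula: a = m² - n², b = 2mn, c = m² + n²
m = 35, n = 8
a = 35² - 8² = 1225 - 64 = 1161
b = 2 × 35 × 8 = 560
c = 35² + 8² = 1225 + 64 = 1289
Verification: 1161² + 560² = 1347921 + 313600 = 1661521 = 1289² ✓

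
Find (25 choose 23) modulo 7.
6

Using Lucas' theorem:
Write n=25 and k=23 in base 7:
n in base 7: [3, 4]
k in base 7: [3, 2]
C(25,23) mod 7 = ∏ C(n_i, k_i) mod 7
Digit binomials (mod 7): C(3,3) = 1; C(4,2) = 6
Product: 1 × 6 = 6 ≡ 6 (mod 7)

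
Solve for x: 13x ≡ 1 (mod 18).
7

gcd(13, 18) = 1, so the inverse exists.
Extended Euclidean algorithm on (18, 13):
18 = 1 × 13 + 5  ⟹  5 = (1)·18 + (-1)·13
13 = 2 × 5 + 3  ⟹  3 = (-2)·18 + (3)·13
5 = 1 × 3 + 2  ⟹  2 = (3)·18 + (-4)·13
3 = 1 × 2 + 1  ⟹  1 = (-5)·18 + (7)·13
So (7)·13 ≡ 1 (mod 18), i.e. 13^(-1) ≡ 7 (mod 18).
Check: 13 × 7 = 91 ≡ 1 (mod 18)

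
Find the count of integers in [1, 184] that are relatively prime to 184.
88

184 = 2^3 × 23
φ(n) = n × ∏(1 - 1/p) for each prime p dividing n
φ(184) = 184 × (1 - 1/2) × (1 - 1/23) = 88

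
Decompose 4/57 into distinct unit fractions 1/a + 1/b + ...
1/15 + 1/285

Greedy algorithm:
4/57: ceiling(57/4) = 15, use 1/15
1/285: ceiling(285/1) = 285, use 1/285
Result: 4/57 = 1/15 + 1/285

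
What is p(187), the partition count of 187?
1280011042268

p(n) counts ways to write n as a sum of positive integers (order ignored).
Euler's pentagonal recurrence: p(k) = p(k-1) + p(k-2) - p(k-5) - p(k-7) + p(k-12) + p(k-15) - ... (offsets j(3j∓1)/2, signs ++--, p(0)=1, p(<0)=0).
DP table for k = 0..186: p(0)=1, p(1)=1, p(2)=2, p(3)=3, p(4)=5, p(5)=7, p(6)=11, p(7)=15, p(8)=22, p(9)=30, p(10)=42, p(11)=56, p(12)=77, p(13)=101, p(14)=135, p(15)=176, p(16)=231, p(17)=297, p(18)=385, p(19)=490, p(20)=627, p(21)=792, p(22)=1002, p(23)=1255, p(24)=1575, p(25)=1958, p(26)=2436, p(27)=3010, p(28)=3718, p(29)=4565, p(30)=5604, p(31)=6842, p(32)=8349, p(33)=10143, p(34)=12310, p(35)=14883, p(36)=17977, p(37)=21637, p(38)=26015, p(39)=31185, p(40)=37338, p(41)=44583, p(42)=53174, p(43)=63261, p(44)=75175, p(45)=89134, p(46)=105558, p(47)=124754, p(48)=147273, p(49)=173525, p(50)=204226, p(51)=239943, p(52)=281589, p(53)=329931, p(54)=386155, p(55)=451276, p(56)=526823, p(57)=614154, p(58)=715220, p(59)=831820, p(60)=966467, p(61)=1121505, p(62)=1300156, p(63)=1505499, p(64)=1741630, p(65)=2012558, p(66)=2323520, p(67)=2679689, p(68)=3087735, p(69)=3554345, p(70)=4087968, p(71)=4697205, p(72)=5392783, p(73)=6185689, p(74)=7089500, p(75)=8118264, p(76)=9289091, p(77)=10619863, p(78)=12132164, p(79)=13848650, p(80)=15796476, p(81)=18004327, p(82)=20506255, p(83)=23338469, p(84)=26543660, p(85)=30167357, p(86)=34262962, p(87)=38887673, p(88)=44108109, p(89)=49995925, p(90)=56634173, p(91)=64112359, p(92)=72533807, p(93)=82010177, p(94)=92669720, p(95)=104651419, p(96)=118114304, p(97)=133230930, p(98)=150198136, p(99)=169229875, p(100)=190569292, p(101)=214481126, p(102)=241265379, p(103)=271248950, p(104)=304801365, p(105)=342325709, p(106)=384276336, p(107)=431149389, p(108)=483502844, p(109)=541946240, p(110)=607163746, p(111)=679903203, p(112)=761002156, p(113)=851376628, p(114)=952050665, p(115)=1064144451, p(116)=1188908248, p(117)=1327710076, p(118)=1482074143, p(119)=1653668665, p(120)=1844349560, p(121)=2056148051, p(122)=2291320912, p(123)=2552338241, p(124)=2841940500, p(125)=3163127352, p(126)=3519222692, p(127)=3913864295, p(128)=4351078600, p(129)=4835271870, p(130)=5371315400, p(131)=5964539504, p(132)=6620830889, p(133)=7346629512, p(134)=8149040695, p(135)=9035836076, p(136)=10015581680, p(137)=11097645016, p(138)=12292341831, p(139)=13610949895, p(140)=15065878135, p(141)=16670689208, p(142)=18440293320, p(143)=20390982757, p(144)=22540654445, p(145)=24908858009, p(146)=27517052599, p(147)=30388671978, p(148)=33549419497, p(149)=37027355200, p(150)=40853235313, p(151)=45060624582, p(152)=49686288421, p(153)=54770336324, p(154)=60356673280, p(155)=66493182097, p(156)=73232243759, p(157)=80630964769, p(158)=88751778802, p(159)=97662728555, p(160)=107438159466, p(161)=118159068427, p(162)=129913904637, p(163)=142798995930, p(164)=156919475295, p(165)=172389800255, p(166)=189334822579, p(167)=207890420102, p(168)=228204732751, p(169)=250438925115, p(170)=274768617130, p(171)=301384802048, p(172)=330495499613, p(173)=362326859895, p(174)=397125074750, p(175)=435157697830, p(176)=476715857290, p(177)=522115831195, p(178)=571701605655, p(179)=625846753120, p(180)=684957390936, p(181)=749474411781, p(182)=819876908323, p(183)=896684817527, p(184)=980462880430, p(185)=1071823774337, p(186)=1171432692373.
Final step: p(187) = p(186) + p(185) - p(182) - p(180) + p(175) + p(172) - p(165) - p(161) + p(152) + p(147) - p(136) - p(130) + p(117) + p(110) - p(95) - p(87) + p(70) + p(61) - p(42) - p(32) + p(11) + p(0)
= 1171432692373 + 1071823774337 - 819876908323 - 684957390936 + 435157697830 + 330495499613 - 172389800255 - 118159068427 + 49686288421 + 30388671978 - 10015581680 - 5371315400 + 1327710076 + 607163746 - 104651419 - 38887673 + 4087968 + 1121505 - 53174 - 8349 + 56 + 1
= 1280011042268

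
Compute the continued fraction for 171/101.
[1; 1, 2, 3, 1, 7]

Euclidean algorithm steps:
171 = 1 × 101 + 70
101 = 1 × 70 + 31
70 = 2 × 31 + 8
31 = 3 × 8 + 7
8 = 1 × 7 + 1
7 = 7 × 1 + 0
Continued fraction: [1; 1, 2, 3, 1, 7]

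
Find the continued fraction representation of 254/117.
[2; 5, 1, 5, 1, 2]

Euclidean algorithm steps:
254 = 2 × 117 + 20
117 = 5 × 20 + 17
20 = 1 × 17 + 3
17 = 5 × 3 + 2
3 = 1 × 2 + 1
2 = 2 × 1 + 0
Continued fraction: [2; 5, 1, 5, 1, 2]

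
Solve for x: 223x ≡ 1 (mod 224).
223

gcd(223, 224) = 1, so the inverse exists.
Extended Euclidean algorithm on (224, 223):
224 = 1 × 223 + 1  ⟹  1 = (1)·224 + (-1)·223
So (-1)·223 ≡ 1 (mod 224), i.e. 223^(-1) ≡ -1 ≡ 223 (mod 224).
Check: 223 × 223 = 49729 ≡ 1 (mod 224)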